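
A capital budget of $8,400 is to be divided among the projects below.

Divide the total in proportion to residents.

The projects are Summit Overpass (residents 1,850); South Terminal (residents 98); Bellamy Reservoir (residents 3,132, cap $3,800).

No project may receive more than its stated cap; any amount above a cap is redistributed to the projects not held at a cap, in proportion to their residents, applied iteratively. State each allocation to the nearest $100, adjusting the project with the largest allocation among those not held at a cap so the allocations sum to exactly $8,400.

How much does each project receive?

Summit Overpass: $4,400 | South Terminal: $200 | Bellamy Reservoir: $3,800

Sum of residents: 5,080.
Pro-rata shares before constraints: Summit Overpass 3,059.06; South Terminal 162.05; Bellamy Reservoir 5,178.90.
Capped: Bellamy Reservoir ($3,800); balance $4,600 reallocated over remaining residents 1,948.
Shares after redistribution: Summit Overpass 4,368.58 → $4,400; South Terminal 231.42 → $200.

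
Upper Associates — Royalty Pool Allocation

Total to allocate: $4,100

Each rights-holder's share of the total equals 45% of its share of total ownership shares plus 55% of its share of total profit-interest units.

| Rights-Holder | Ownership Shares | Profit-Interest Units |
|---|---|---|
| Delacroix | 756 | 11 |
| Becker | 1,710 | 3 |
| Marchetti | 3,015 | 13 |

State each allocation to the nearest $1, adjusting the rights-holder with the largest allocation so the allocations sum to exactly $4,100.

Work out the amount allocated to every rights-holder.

Totals — ownership shares 5,481, profit-interest units 27.
Blended shares (45% ownership shares + 55% profit-interest units): Delacroix 0.2861; Becker 0.2015; Marchetti 0.5124.
Pro-rata amounts: Delacroix 1,173.19; Becker 826.17; Marchetti 2,100.64.
After rounding ($1): Delacroix $1,173; Becker $826; Marchetti $2,101. Sum = $4,100.
Sum already equals the total — no adjustment.

Delacroix: $1,173 | Becker: $826 | Marchetti: $2,101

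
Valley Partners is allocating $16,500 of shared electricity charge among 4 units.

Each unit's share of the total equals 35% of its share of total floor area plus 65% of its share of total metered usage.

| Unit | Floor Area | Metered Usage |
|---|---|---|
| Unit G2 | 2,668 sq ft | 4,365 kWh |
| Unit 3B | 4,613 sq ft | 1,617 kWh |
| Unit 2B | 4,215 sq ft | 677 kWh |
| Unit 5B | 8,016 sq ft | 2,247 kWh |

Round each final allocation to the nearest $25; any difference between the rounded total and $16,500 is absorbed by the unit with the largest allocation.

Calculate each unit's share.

Unit G2: $6,025 | Unit 3B: $3,325 | Unit 2B: $2,075 | Unit 5B: $5,075

Totals — floor area 19,512, metered usage 8,906.
Composite weights (35% floor area + 65% metered usage): Unit G2 0.3664; Unit 3B 0.2008; Unit 2B 0.1250; Unit 5B 0.3078.
Proportional shares: Unit G2 6,046.18; Unit 3B 3,312.58; Unit 2B 2,062.79; Unit 5B 5,078.45.
After rounding ($25): Unit G2 $6,050; Unit 3B $3,325; Unit 2B $2,075; Unit 5B $5,075. Sum = $16,525.
Difference $16,500 − $16,525 = −$25 applied to largest allocation (Unit G2): Unit G2 becomes $6,025.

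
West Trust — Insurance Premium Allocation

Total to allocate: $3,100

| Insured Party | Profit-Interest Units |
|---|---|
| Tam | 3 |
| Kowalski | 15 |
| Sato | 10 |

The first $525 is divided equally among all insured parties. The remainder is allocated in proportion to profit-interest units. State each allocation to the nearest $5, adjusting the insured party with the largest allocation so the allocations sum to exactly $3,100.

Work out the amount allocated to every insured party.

Tam: $450; Kowalski: $1,555; Sato: $1,095

Equal tier: $525 ÷ 3 = $175 apiece.
Remainder $2,575 by profit-interest units (total 28): Tam 275.89 → $275; Kowalski 1,379.46 → $1,380; Sato 919.64 → $920.
Totals: Tam $175 + $275 = $450; Kowalski $175 + $1,380 = $1,555; Sato $175 + $920 = $1,095.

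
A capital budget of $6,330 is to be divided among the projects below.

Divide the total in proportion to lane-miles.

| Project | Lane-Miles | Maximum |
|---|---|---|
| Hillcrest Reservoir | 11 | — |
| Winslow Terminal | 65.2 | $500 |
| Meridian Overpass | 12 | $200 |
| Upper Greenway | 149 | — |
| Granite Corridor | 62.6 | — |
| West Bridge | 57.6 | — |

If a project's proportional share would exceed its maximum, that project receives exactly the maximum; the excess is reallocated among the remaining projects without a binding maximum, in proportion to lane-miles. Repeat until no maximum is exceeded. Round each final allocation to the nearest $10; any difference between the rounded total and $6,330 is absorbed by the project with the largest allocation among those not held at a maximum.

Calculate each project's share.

Lane-miles total: 357.4.
Unconstrained shares: Hillcrest Reservoir 194.82; Winslow Terminal 1,154.77; Meridian Overpass 212.53; Upper Greenway 2,638.98; Granite Corridor 1,108.72; West Bridge 1,020.17.
Capped: Winslow Terminal ($500), Meridian Overpass ($200); remaining pool $5,630 reallocated over remaining lane-miles 280.2.
Shares after redistribution: Hillcrest Reservoir 221.02 → $220; Upper Greenway 2,993.83 → $2,990; Granite Corridor 1,257.81 → $1,260; West Bridge 1,157.34 → $1,160.

Hillcrest Reservoir: $220; Winslow Terminal: $500; Meridian Overpass: $200; Upper Greenway: $2,990; Granite Corridor: $1,260; West Bridge: $1,160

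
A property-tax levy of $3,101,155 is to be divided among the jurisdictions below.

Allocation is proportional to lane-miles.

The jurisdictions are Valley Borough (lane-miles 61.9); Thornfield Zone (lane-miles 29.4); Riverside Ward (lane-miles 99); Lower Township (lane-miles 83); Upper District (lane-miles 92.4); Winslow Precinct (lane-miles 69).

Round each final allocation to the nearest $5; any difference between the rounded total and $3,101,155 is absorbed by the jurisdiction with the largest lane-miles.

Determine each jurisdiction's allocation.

Lane-miles total: 61.9 + 29.4 + 99 + 83 + 92.4 + 69 = 434.7.
Raw shares: Valley Borough 441,595.34; Thornfield Zone 209,739.95; Riverside Ward 706,267.18; Lower Township 592,122.99; Upper District 659,182.71; Winslow Precinct 492,246.83.
At nearest $5: Valley Borough $441,595; Thornfield Zone $209,740; Riverside Ward $706,265; Lower Township $592,125; Upper District $659,185; Winslow Precinct $492,245. Sum = $3,101,155.
Sum already equals the total — no adjustment.

Valley Borough: $441,595; Thornfield Zone: $209,740; Riverside Ward: $706,265; Lower Township: $592,125; Upper District: $659,185; Winslow Precinct: $492,245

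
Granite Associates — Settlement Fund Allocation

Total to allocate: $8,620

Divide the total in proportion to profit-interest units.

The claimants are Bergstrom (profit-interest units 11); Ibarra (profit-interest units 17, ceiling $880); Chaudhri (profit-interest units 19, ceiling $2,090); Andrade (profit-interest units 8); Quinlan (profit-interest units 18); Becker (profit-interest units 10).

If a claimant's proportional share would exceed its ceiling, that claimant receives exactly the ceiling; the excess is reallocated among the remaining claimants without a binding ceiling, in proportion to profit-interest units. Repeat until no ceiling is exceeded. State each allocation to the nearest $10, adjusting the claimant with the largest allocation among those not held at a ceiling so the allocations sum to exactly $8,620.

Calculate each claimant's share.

Bergstrom: $1,320 · Ibarra: $880 · Chaudhri: $2,090 · Andrade: $960 · Quinlan: $2,170 · Becker: $1,200

Sum of profit-interest units: 83.
Proportional shares (ignoring caps): Bergstrom 1,142.41; Ibarra 1,765.54; Chaudhri 1,973.25; Andrade 830.84; Quinlan 1,869.40; Becker 1,038.55.
Held at cap: Ibarra ($880); residual $7,740 reallocated over remaining profit-interest units 66.
Held at cap: Chaudhri ($2,090); residual $5,650 reallocated over remaining profit-interest units 47.
Shares after redistribution: Bergstrom 1,322.34 → $1,320; Andrade 961.70 → $960; Quinlan 2,163.83 → $2,160; Becker 1,202.13 → $1,200.
Rounding difference +$10 applied to Quinlan → $2,170.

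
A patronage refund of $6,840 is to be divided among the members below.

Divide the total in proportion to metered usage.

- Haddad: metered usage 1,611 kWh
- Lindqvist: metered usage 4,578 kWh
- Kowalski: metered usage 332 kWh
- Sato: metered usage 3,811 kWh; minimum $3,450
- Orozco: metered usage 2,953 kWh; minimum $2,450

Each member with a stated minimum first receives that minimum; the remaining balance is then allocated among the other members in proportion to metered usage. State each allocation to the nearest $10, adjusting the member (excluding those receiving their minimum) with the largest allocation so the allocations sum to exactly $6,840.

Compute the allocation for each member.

Guaranteed amounts: Sato $3,450; Orozco $2,450. Residual $940.
Residual split over remaining metered usage 6,521: Haddad 232.23 → $230; Lindqvist 659.92 → $660; Kowalski 47.86 → $50.

Haddad: $230; Lindqvist: $660; Kowalski: $50; Sato: $3,450; Orozco: $2,450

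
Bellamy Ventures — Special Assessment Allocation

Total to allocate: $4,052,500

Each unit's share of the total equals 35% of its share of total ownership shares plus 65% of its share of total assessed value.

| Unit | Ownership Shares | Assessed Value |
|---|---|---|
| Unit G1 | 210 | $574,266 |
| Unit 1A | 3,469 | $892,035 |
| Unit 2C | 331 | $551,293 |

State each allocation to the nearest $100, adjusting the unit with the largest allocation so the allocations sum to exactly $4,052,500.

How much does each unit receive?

Totals — ownership shares 4,010, assessed value 2,017,594.
Composite weights (35% ownership shares + 65% assessed value): Unit G1 0.2033; Unit 1A 0.5902; Unit 2C 0.2065.
Unrounded shares: Unit G1 824,027.66; Unit 1A 2,391,638.85; Unit 2C 836,833.48.
After rounding ($100): Unit G1 $824,000; Unit 1A $2,391,600; Unit 2C $836,800. Sum = $4,052,400.
Difference $4,052,500 − $4,052,400 = +$100 applied to largest allocation (Unit 1A): Unit 1A becomes $2,391,700.

Unit G1: $824,000 | Unit 1A: $2,391,700 | Unit 2C: $836,800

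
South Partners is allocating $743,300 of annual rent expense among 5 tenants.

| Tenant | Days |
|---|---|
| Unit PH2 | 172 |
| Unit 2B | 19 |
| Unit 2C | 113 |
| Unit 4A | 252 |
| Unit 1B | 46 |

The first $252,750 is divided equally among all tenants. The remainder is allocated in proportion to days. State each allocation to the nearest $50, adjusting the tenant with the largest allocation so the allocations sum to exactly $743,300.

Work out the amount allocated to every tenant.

Unit PH2: $190,700 · Unit 2B: $66,050 · Unit 2C: $142,650 · Unit 4A: $255,850 · Unit 1B: $88,050

First tranche $252,750 split equally: $50,550 each.
Remainder $490,550 by days (total 602): Unit PH2 140,157.14 → $140,150; Unit 2B 15,482.48 → $15,500; Unit 2C 92,079.98 → $92,100; Unit 4A 205,346.51 → $205,350; Unit 1B 37,483.89 → $37,500.
Rounding difference −$50 on remainder applied to Unit 4A.
Totals: Unit PH2 $50,550 + $140,150 = $190,700; Unit 2B $50,550 + $15,500 = $66,050; Unit 2C $50,550 + $92,100 = $142,650; Unit 4A $50,550 + $205,300 = $255,850; Unit 1B $50,550 + $37,500 = $88,050.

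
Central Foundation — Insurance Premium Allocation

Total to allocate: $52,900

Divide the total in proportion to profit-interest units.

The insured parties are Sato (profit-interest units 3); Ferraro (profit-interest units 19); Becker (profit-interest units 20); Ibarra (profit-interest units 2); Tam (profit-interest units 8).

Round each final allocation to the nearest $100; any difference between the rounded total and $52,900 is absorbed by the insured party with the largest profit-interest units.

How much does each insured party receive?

Sato: $3,100; Ferraro: $19,300; Becker: $20,400; Ibarra: $2,000; Tam: $8,100

Combined profit-interest units = 52.
Pro-rata amounts: Sato 3/52 × $52,900 = 3,051.92; Ferraro 19/52 × $52,900 = 19,328.85; Becker 20/52 × $52,900 = 20,346.15; Ibarra 2/52 × $52,900 = 2,034.62; Tam 8/52 × $52,900 = 8,138.46.
After rounding ($100): Sato $3,100; Ferraro $19,300; Becker $20,300; Ibarra $2,000; Tam $8,100. Sum = $52,800.
Difference $52,900 − $52,800 = +$100 applied to largest profit-interest units (Becker): Becker becomes $20,400.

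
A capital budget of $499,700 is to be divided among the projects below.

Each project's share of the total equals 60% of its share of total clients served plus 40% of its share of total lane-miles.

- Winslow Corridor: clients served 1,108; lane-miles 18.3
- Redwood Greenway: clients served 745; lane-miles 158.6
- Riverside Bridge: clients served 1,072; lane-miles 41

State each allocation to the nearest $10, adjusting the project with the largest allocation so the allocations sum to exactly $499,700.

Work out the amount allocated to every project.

Winslow Corridor: $130,360; Redwood Greenway: $221,850; Riverside Bridge: $147,490

Totals — clients served 2,925, lane-miles 217.9.
Blended shares (60% clients served + 40% lane-miles): Winslow Corridor 0.2609; Redwood Greenway 0.4440; Riverside Bridge 0.2952.
Proportional shares: Winslow Corridor 130,359.46; Redwood Greenway 221,848.43; Riverside Bridge 147,492.11.
After rounding ($10): Winslow Corridor $130,360; Redwood Greenway $221,850; Riverside Bridge $147,490. Sum = $499,700.
Sum already equals the total — no adjustment.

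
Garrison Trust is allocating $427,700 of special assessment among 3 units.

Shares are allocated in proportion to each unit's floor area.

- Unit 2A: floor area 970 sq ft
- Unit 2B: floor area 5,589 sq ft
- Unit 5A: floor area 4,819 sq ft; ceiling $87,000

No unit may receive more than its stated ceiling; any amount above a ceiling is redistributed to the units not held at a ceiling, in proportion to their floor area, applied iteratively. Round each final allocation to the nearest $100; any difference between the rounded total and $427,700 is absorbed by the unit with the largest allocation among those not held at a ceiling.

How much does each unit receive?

Unit 2A: $50,400 · Unit 2B: $290,300 · Unit 5A: $87,000

Floor area total: 11,378.
Pro-rata shares before constraints: Unit 2A 36,462.38; Unit 2B 210,090.99; Unit 5A 181,146.63.
Capped: Unit 5A ($87,000); remaining pool $340,700 reallocated over remaining floor area 6,559.
Remaining shares: Unit 2A 50,385.58 → $50,400; Unit 2B 290,314.42 → $290,300.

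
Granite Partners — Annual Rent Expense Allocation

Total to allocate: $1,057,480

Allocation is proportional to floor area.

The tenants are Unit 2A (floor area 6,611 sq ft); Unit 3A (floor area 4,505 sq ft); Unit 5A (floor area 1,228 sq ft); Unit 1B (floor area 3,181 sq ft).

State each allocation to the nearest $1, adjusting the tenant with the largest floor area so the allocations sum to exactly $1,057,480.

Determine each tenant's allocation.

Total floor area = 15,525.
Raw shares: Unit 2A 6,611/15,525 × $1,057,480 = 450,305.98; Unit 3A 4,505/15,525 × $1,057,480 = 306,856.52; Unit 5A 1,228/15,525 × $1,057,480 = 83,644.79; Unit 1B 3,181/15,525 × $1,057,480 = 216,672.71.
At nearest $1: Unit 2A $450,306; Unit 3A $306,857; Unit 5A $83,645; Unit 1B $216,673. Sum = $1,057,481.
Difference $1,057,480 − $1,057,481 = −$1 applied to largest floor area (Unit 2A): Unit 2A becomes $450,305.

Unit 2A: $450,305; Unit 3A: $306,857; Unit 5A: $83,645; Unit 1B: $216,673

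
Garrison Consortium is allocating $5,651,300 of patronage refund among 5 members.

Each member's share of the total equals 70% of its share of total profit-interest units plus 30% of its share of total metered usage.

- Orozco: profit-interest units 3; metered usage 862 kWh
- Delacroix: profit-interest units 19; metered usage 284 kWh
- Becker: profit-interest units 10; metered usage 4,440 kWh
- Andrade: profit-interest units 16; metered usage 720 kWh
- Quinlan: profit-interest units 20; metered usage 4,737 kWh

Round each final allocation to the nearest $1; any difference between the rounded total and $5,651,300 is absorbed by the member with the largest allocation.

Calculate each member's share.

Orozco: $306,865 | Delacroix: $1,148,929 | Becker: $1,263,408 | Andrade: $1,041,341 | Quinlan: $1,890,757

Totals — profit-interest units 68, metered usage 11,043.
Combined weights (70% profit-interest units + 30% metered usage): Orozco 0.0543; Delacroix 0.2033; Becker 0.2236; Andrade 0.1843; Quinlan 0.3346.
Proportional shares: Orozco 306,865.04; Delacroix 1,148,929.24; Becker 1,263,407.87; Andrade 1,041,341.23; Quinlan 1,890,756.62.
After rounding ($1): Orozco $306,865; Delacroix $1,148,929; Becker $1,263,408; Andrade $1,041,341; Quinlan $1,890,757. Sum = $5,651,300.
Sum already equals the total — no adjustment.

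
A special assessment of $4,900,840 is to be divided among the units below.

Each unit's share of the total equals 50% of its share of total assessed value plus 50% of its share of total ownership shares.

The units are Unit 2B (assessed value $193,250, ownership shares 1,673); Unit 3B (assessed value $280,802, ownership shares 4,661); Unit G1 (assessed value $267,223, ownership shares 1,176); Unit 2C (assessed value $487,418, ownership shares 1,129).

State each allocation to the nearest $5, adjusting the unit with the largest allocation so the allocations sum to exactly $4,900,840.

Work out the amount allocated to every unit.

Totals — assessed value 1,228,693, ownership shares 8,639.
Combined weights (50% assessed value + 50% ownership shares): Unit 2B 0.1755; Unit 3B 0.3840; Unit G1 0.1768; Unit 2C 0.2637.
Proportional shares: Unit 2B 859,944.57; Unit 3B 1,882,087.21; Unit G1 866,498.99; Unit 2C 1,292,309.24.
Rounded to nearest $5: Unit 2B $859,945; Unit 3B $1,882,085; Unit G1 $866,500; Unit 2C $1,292,310. Sum = $4,900,840.
Rounded total matches; no reconciliation needed.

Unit 2B: $859,945 | Unit 3B: $1,882,085 | Unit G1: $866,500 | Unit 2C: $1,292,310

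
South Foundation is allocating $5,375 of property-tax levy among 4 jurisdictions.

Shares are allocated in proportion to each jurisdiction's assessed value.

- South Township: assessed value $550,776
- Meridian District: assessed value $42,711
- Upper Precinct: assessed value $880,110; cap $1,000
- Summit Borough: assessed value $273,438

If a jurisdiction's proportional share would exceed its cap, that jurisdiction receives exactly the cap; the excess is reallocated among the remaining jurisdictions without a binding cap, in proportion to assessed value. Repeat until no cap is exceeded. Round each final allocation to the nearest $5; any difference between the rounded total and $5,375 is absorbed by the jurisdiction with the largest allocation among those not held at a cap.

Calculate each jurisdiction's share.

South Township: $2,780 · Meridian District: $215 · Upper Precinct: $1,000 · Summit Borough: $1,380

Combined assessed value = 1,747,035.
Unconstrained shares: South Township 1,694.54; Meridian District 131.41; Upper Precinct 2,707.78; Summit Borough 841.27.
Cap binds for Upper Precinct ($1,000); remaining pool $4,375 reallocated over remaining assessed value 866,925.
Shares after redistribution: South Township 2,779.53 → $2,780; Meridian District 215.54 → $215; Summit Borough 1,379.92 → $1,380.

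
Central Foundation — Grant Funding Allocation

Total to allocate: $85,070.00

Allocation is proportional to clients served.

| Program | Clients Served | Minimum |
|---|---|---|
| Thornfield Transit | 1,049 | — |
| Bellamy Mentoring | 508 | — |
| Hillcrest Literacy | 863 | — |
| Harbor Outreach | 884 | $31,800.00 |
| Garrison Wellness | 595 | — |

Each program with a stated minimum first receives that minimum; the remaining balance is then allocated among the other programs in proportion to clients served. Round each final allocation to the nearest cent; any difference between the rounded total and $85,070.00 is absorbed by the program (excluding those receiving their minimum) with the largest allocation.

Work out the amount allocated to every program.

Thornfield Transit: $18,534.08 | Bellamy Mentoring: $8,975.51 | Hillcrest Literacy: $15,247.76 | Harbor Outreach: $31,800.00 | Garrison Wellness: $10,512.65

Minimums first: Harbor Outreach $31,800.00. Remaining pool $53,270.00.
Remaining pool split over remaining clients served 3,015: Thornfield Transit 18,534.0730 → $18,534.07; Bellamy Mentoring 8,975.5091 → $8,975.51; Hillcrest Literacy 15,247.7645 → $15,247.76; Garrison Wellness 10,512.6534 → $10,512.65.
Rounding difference +$0.01 applied to Thornfield Transit → $18,534.08.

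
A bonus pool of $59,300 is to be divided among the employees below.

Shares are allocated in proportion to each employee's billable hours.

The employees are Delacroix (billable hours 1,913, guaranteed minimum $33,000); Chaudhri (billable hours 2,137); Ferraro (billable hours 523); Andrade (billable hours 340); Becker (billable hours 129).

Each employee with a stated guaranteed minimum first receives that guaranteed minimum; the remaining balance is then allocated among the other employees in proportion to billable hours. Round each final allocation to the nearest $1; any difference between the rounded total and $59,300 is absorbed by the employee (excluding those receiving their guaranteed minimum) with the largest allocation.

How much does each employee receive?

Fund the minimums — Delacroix $33,000. Residual $26,300.
Residual split over remaining billable hours 3,129: Chaudhri 17,962.00 → $17,962; Ferraro 4,395.94 → $4,396; Andrade 2,857.78 → $2,858; Becker 1,084.28 → $1,084.

Delacroix: $33,000; Chaudhri: $17,962; Ferraro: $4,396; Andrade: $2,858; Becker: $1,084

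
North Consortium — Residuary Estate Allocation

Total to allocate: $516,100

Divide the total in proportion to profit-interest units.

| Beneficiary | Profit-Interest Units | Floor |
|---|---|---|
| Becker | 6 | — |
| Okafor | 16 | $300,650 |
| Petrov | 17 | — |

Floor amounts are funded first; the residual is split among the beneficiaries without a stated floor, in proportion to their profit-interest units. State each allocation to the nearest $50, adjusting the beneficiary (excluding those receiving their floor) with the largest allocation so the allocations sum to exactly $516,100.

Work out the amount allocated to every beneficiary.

Guaranteed amounts: Okafor $300,650. Balance $215,450.
Balance split over remaining profit-interest units 23: Becker 56,204.35 → $56,200; Petrov 159,245.65 → $159,250.

Becker: $56,200 · Okafor: $300,650 · Petrov: $159,250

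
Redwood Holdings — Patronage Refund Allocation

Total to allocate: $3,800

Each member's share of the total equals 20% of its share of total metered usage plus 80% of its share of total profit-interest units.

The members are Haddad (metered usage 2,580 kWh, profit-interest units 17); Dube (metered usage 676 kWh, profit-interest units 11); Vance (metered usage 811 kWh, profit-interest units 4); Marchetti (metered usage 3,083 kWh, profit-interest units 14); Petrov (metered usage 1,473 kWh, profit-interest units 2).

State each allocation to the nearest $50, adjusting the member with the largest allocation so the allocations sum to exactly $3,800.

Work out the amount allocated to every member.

Metered usage total 8,623; profit-interest units total 48.
Blended shares (20% metered usage + 80% profit-interest units): Haddad 0.3432; Dube 0.1990; Vance 0.0855; Marchetti 0.3048; Petrov 0.0675.
Proportional shares: Haddad 1,304.06; Dube 756.25; Vance 324.81; Marchetti 1,158.39; Petrov 256.49.
At nearest $50: Haddad $1,300; Dube $750; Vance $300; Marchetti $1,150; Petrov $250. Sum = $3,750.
Difference $3,800 − $3,750 = +$50 applied to largest allocation (Haddad): Haddad becomes $1,350.

Haddad: $1,350 · Dube: $750 · Vance: $300 · Marchetti: $1,150 · Petrov: $250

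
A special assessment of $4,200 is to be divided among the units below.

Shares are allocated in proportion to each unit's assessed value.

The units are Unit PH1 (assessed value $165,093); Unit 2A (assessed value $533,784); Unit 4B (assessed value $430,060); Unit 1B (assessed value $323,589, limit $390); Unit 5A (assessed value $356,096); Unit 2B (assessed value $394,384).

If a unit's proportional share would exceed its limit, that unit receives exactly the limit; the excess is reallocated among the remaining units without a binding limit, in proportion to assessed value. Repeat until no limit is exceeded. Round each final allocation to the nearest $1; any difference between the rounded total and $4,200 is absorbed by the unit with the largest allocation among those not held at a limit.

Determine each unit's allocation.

Total assessed value = 2,203,006.
Pro-rata shares before constraints: Unit PH1 314.75; Unit 2A 1,017.65; Unit 4B 819.90; Unit 1B 616.92; Unit 5A 678.89; Unit 2B 751.89.
Held at cap: Unit 1B ($390); balance $3,810 reallocated over remaining assessed value 1,879,417.
Shares after redistribution: Unit PH1 334.68 → $335; Unit 2A 1,082.10 → $1,082; Unit 4B 871.83 → $872; Unit 5A 721.89 → $722; Unit 2B 799.505 → $800.
Rounding difference −$1 applied to Unit 2A → $1,081.

Unit PH1: $335; Unit 2A: $1,081; Unit 4B: $872; Unit 1B: $390; Unit 5A: $722; Unit 2B: $800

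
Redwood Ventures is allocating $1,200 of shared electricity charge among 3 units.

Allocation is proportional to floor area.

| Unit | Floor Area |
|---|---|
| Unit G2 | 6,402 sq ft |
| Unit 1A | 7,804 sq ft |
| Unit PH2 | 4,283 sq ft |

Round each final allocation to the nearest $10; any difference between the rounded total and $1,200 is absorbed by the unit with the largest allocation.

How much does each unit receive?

Sum of floor area: 18,489.
Raw shares: Unit G2 6,402/18,489 × $1,200 = 415.51; Unit 1A 7,804/18,489 × $1,200 = 506.51; Unit PH2 4,283/18,489 × $1,200 = 277.98.
Rounded to nearest $10: Unit G2 $420; Unit 1A $510; Unit PH2 $280. Sum = $1,210.
Difference $1,200 − $1,210 = −$10 applied to largest allocation (Unit 1A): Unit 1A becomes $500.

Unit G2: $420; Unit 1A: $500; Unit PH2: $280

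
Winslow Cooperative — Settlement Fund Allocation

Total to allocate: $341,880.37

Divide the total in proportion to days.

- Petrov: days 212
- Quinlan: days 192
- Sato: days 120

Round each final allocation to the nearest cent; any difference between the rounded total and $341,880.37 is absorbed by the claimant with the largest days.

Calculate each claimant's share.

Petrov: $138,318.02 · Quinlan: $125,269.14 · Sato: $78,293.21

Combined days = 212 + 192 + 120 = 524.
Pro-rata amounts: Petrov 138,318.0123; Quinlan 125,269.1432; Sato 78,293.2145.
Rounded to nearest cent: Petrov $138,318.01; Quinlan $125,269.14; Sato $78,293.21. Sum = $341,880.36.
Difference $341,880.37 − $341,880.36 = +$0.01 applied to largest days (Petrov): Petrov becomes $138,318.02.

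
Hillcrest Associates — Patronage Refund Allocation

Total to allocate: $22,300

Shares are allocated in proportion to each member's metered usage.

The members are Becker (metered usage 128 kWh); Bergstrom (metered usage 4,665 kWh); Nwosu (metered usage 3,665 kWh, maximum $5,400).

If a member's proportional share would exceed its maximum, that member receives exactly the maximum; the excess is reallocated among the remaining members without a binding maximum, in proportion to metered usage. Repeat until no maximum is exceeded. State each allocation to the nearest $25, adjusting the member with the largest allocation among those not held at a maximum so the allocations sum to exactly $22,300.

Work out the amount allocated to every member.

Becker: $450 | Bergstrom: $16,450 | Nwosu: $5,400

Total metered usage = 8,458.
Unconstrained shares: Becker 337.48; Bergstrom 12,299.54; Nwosu 9,662.98.
Held at cap: Nwosu ($5,400); balance $16,900 reallocated over remaining metered usage 4,793.
Remaining shares: Becker 451.32 → $450; Bergstrom 16,448.68 → $16,450.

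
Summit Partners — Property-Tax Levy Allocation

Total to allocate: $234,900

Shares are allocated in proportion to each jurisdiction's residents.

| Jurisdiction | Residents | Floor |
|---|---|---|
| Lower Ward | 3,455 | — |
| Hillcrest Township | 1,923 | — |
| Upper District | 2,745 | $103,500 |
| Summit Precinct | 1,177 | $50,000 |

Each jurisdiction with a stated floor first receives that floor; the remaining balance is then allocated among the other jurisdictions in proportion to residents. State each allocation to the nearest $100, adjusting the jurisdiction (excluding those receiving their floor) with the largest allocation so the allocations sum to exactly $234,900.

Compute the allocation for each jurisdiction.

Lower Ward: $52,300 | Hillcrest Township: $29,100 | Upper District: $103,500 | Summit Precinct: $50,000

Minimums first: Upper District $103,500; Summit Precinct $50,000. Remaining pool $81,400.
Remaining pool split over remaining residents 5,378: Lower Ward 52,293.98 → $52,300; Hillcrest Township 29,106.02 → $29,100.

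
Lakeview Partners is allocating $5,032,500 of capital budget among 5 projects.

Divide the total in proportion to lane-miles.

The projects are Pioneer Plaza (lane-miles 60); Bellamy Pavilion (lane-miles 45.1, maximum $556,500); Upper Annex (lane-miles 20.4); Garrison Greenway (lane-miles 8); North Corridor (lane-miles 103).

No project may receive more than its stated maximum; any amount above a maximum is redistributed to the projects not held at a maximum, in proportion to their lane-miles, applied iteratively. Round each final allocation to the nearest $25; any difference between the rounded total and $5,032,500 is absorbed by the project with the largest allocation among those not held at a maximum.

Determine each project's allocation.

Pioneer Plaza: $1,403,125; Bellamy Pavilion: $556,500; Upper Annex: $477,075; Garrison Greenway: $187,075; North Corridor: $2,408,725

Lane-miles total: 236.5.
Pro-rata shares before constraints: Pioneer Plaza 1,276,744.19; Bellamy Pavilion 959,686.05; Upper Annex 434,093.02; Garrison Greenway 170,232.56; North Corridor 2,191,744.19.
Held at cap: Bellamy Pavilion ($556,500); residual $4,476,000 reallocated over remaining lane-miles 191.4.
Shares after redistribution: Pioneer Plaza 1,403,134.80 → $1,403,125; Upper Annex 477,065.83 → $477,075; Garrison Greenway 187,084.64 → $187,075; North Corridor 2,408,714.73 → $2,408,725.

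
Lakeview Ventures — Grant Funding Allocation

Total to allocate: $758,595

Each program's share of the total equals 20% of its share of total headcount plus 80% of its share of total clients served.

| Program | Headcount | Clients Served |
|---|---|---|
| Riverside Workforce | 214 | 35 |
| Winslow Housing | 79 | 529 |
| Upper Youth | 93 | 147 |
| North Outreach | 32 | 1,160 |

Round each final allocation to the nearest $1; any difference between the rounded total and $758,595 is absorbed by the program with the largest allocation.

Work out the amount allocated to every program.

Totals — headcount 418, clients served 1,871.
Combined weights (20% headcount + 80% clients served): Riverside Workforce 0.1174; Winslow Housing 0.2640; Upper Youth 0.1074; North Outreach 0.5113.
Pro-rata amounts: Riverside Workforce 89,026.89; Winslow Housing 200,260.16; Upper Youth 81,436.46; North Outreach 387,871.48.
After rounding ($1): Riverside Workforce $89,027; Winslow Housing $200,260; Upper Youth $81,436; North Outreach $387,871. Sum = $758,594.
Difference $758,595 − $758,594 = +$1 applied to largest allocation (North Outreach): North Outreach becomes $387,872.

Riverside Workforce: $89,027 | Winslow Housing: $200,260 | Upper Youth: $81,436 | North Outreach: $387,872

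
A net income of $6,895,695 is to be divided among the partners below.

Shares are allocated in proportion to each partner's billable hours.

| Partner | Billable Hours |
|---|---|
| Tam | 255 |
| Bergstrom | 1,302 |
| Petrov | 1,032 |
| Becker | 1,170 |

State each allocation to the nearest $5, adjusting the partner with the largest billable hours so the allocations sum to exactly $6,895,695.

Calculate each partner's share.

Billable hours total: 255 + 1,302 + 1,032 + 1,170 = 3,759.
Proportional shares: Tam 467,784.58; Bergstrom 2,388,453.02; Petrov 1,893,151.70; Becker 2,146,305.71.
After rounding ($5): Tam $467,785; Bergstrom $2,388,455; Petrov $1,893,150; Becker $2,146,305. Sum = $6,895,695.
Sum already equals the total — no adjustment.

Tam: $467,785 · Bergstrom: $2,388,455 · Petrov: $1,893,150 · Becker: $2,146,305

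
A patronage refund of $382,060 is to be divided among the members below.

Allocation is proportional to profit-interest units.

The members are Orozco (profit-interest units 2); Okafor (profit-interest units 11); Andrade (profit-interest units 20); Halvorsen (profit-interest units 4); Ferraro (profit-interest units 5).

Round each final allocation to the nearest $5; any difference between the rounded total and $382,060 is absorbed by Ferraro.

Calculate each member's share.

Orozco: $18,195 | Okafor: $100,065 | Andrade: $181,935 | Halvorsen: $36,385 | Ferraro: $45,480

Total profit-interest units = 42.
Pro-rata amounts: Orozco 2/42 × $382,060 = 18,193.33; Okafor 11/42 × $382,060 = 100,063.33; Andrade 20/42 × $382,060 = 181,933.33; Halvorsen 4/42 × $382,060 = 36,386.67; Ferraro 5/42 × $382,060 = 45,483.33.
At nearest $5: Orozco $18,195; Okafor $100,065; Andrade $181,935; Halvorsen $36,385; Ferraro $45,485. Sum = $382,065.
Difference $382,060 − $382,065 = −$5 applied to Ferraro: Ferraro becomes $45,480.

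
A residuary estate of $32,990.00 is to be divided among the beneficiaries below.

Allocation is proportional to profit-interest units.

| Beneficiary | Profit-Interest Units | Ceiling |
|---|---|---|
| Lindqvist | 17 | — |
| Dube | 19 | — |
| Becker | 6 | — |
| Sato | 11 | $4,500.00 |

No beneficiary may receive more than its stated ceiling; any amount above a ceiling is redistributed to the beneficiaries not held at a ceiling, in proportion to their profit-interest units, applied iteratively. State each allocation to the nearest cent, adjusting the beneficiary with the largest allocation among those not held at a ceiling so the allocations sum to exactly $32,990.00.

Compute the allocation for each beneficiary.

Lindqvist: $11,531.67 · Dube: $12,888.33 · Becker: $4,070.00 · Sato: $4,500.00

Sum of profit-interest units: 53.
Proportional shares (ignoring caps): Lindqvist 10,581.6981; Dube 11,826.6038; Becker 3,734.7170; Sato 6,846.9811.
Cap binds for Sato ($4,500.00); remaining pool $28,490.00 reallocated over remaining profit-interest units 42.
Redistributed shares: Lindqvist 11,531.6667 → $11,531.67; Dube 12,888.3333 → $12,888.33; Becker 4,070.0000 → $4,070.00.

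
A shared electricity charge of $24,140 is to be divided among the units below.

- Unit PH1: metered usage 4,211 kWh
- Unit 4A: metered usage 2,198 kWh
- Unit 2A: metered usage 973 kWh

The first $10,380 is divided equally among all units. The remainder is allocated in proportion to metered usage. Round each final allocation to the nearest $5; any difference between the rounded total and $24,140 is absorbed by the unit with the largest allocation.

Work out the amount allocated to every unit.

Unit PH1: $11,310 · Unit 4A: $7,555 · Unit 2A: $5,275

$10,380 shared equally gives $3,460 per unit.
Remainder $13,760 by metered usage (total 7,382): Unit PH1 7,849.28 → $7,850; Unit 4A 4,097.06 → $4,095; Unit 2A 1,813.67 → $1,815.
Totals: Unit PH1 $3,460 + $7,850 = $11,310; Unit 4A $3,460 + $4,095 = $7,555; Unit 2A $3,460 + $1,815 = $5,275.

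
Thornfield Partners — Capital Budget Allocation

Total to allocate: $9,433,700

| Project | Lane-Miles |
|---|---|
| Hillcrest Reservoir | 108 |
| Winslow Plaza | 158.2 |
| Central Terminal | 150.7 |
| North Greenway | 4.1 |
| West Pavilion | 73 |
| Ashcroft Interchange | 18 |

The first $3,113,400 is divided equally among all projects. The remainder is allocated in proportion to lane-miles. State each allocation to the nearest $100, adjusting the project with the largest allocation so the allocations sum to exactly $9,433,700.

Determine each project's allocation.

First tranche $3,113,400 split equally: $518,900 each.
Remainder $6,320,300 by lane-miles (total 512): Hillcrest Reservoir 1,333,188.28 → $1,333,200; Winslow Plaza 1,952,873.95 → $1,952,900; Central Terminal 1,860,291.43 → $1,860,300; North Greenway 50,611.78 → $50,600; West Pavilion 901,136.52 → $901,100; Ashcroft Interchange 222,198.05 → $222,200.
Totals: Hillcrest Reservoir $518,900 + $1,333,200 = $1,852,100; Winslow Plaza $518,900 + $1,952,900 = $2,471,800; Central Terminal $518,900 + $1,860,300 = $2,379,200; North Greenway $518,900 + $50,600 = $569,500; West Pavilion $518,900 + $901,100 = $1,420,000; Ashcroft Interchange $518,900 + $222,200 = $741,100.

Hillcrest Reservoir: $1,852,100 · Winslow Plaza: $2,471,800 · Central Terminal: $2,379,200 · North Greenway: $569,500 · West Pavilion: $1,420,000 · Ashcroft Interchange: $741,100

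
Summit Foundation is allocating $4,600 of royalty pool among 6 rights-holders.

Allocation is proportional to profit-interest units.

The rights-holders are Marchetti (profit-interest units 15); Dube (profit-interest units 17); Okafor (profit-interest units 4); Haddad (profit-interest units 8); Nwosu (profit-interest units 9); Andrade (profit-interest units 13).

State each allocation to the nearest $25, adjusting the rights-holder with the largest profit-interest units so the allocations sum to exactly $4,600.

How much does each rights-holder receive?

Marchetti: $1,050; Dube: $1,200; Okafor: $275; Haddad: $550; Nwosu: $625; Andrade: $900

Profit-interest units total: 66.
Proportional shares: Marchetti 15/66 × $4,600 = 1,045.45; Dube 17/66 × $4,600 = 1,184.85; Okafor 4/66 × $4,600 = 278.79; Haddad 8/66 × $4,600 = 557.58; Nwosu 9/66 × $4,600 = 627.27; Andrade 13/66 × $4,600 = 906.06.
Rounded to nearest $25: Marchetti $1,050; Dube $1,175; Okafor $275; Haddad $550; Nwosu $625; Andrade $900. Sum = $4,575.
Difference $4,600 − $4,575 = +$25 applied to largest profit-interest units (Dube): Dube becomes $1,200.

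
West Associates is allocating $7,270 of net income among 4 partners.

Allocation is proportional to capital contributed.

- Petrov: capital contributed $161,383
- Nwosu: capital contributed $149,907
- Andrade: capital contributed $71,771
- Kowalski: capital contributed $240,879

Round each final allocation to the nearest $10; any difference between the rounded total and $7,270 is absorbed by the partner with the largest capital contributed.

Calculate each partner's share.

Petrov: $1,880; Nwosu: $1,750; Andrade: $840; Kowalski: $2,800

Sum of capital contributed: 623,940.
Proportional shares: Petrov 161,383/623,940 × $7,270 = 1,880.40; Nwosu 149,907/623,940 × $7,270 = 1,746.68; Andrade 71,771/623,940 × $7,270 = 836.26; Kowalski 240,879/623,940 × $7,270 = 2,806.66.
After rounding ($10): Petrov $1,880; Nwosu $1,750; Andrade $840; Kowalski $2,810. Sum = $7,280.
Difference $7,270 − $7,280 = −$10 applied to largest capital contributed (Kowalski): Kowalski becomes $2,800.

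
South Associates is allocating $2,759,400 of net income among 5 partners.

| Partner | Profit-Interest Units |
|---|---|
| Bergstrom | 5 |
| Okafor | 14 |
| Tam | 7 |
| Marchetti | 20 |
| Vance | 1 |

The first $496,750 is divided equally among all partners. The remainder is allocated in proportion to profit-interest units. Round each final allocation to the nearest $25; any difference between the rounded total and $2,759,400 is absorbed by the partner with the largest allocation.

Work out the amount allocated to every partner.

Bergstrom: $340,050; Okafor: $773,325; Tam: $436,350; Marchetti: $1,062,175; Vance: $147,500

First tranche $496,750 split equally: $99,350 each.
Remainder $2,262,650 by profit-interest units (total 47): Bergstrom 240,707.45 → $240,700; Okafor 673,980.85 → $673,975; Tam 336,990.43 → $337,000; Marchetti 962,829.79 → $962,825; Vance 48,141.49 → $48,150.
Totals: Bergstrom $99,350 + $240,700 = $340,050; Okafor $99,350 + $673,975 = $773,325; Tam $99,350 + $337,000 = $436,350; Marchetti $99,350 + $962,825 = $1,062,175; Vance $99,350 + $48,150 = $147,500.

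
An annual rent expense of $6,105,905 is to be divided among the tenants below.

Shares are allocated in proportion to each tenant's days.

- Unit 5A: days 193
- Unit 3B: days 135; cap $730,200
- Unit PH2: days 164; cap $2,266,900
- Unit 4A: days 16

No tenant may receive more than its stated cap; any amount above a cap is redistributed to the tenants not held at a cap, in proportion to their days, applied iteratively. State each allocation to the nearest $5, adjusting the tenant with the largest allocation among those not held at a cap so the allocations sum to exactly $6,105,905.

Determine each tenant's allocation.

Total days = 508.
Unconstrained shares: Unit 5A 2,319,763.12; Unit 3B 1,622,632.23; Unit PH2 1,971,197.68; Unit 4A 192,311.97.
Held at cap: Unit 3B ($730,200); residual $5,375,705 reallocated over remaining days 373.
Held at cap: Unit PH2 ($2,266,900); residual $3,108,805 reallocated over remaining days 209.
Redistributed shares: Unit 5A 2,870,810.36 → $2,870,810; Unit 4A 237,994.64 → $237,995.

Unit 5A: $2,870,810; Unit 3B: $730,200; Unit PH2: $2,266,900; Unit 4A: $237,995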